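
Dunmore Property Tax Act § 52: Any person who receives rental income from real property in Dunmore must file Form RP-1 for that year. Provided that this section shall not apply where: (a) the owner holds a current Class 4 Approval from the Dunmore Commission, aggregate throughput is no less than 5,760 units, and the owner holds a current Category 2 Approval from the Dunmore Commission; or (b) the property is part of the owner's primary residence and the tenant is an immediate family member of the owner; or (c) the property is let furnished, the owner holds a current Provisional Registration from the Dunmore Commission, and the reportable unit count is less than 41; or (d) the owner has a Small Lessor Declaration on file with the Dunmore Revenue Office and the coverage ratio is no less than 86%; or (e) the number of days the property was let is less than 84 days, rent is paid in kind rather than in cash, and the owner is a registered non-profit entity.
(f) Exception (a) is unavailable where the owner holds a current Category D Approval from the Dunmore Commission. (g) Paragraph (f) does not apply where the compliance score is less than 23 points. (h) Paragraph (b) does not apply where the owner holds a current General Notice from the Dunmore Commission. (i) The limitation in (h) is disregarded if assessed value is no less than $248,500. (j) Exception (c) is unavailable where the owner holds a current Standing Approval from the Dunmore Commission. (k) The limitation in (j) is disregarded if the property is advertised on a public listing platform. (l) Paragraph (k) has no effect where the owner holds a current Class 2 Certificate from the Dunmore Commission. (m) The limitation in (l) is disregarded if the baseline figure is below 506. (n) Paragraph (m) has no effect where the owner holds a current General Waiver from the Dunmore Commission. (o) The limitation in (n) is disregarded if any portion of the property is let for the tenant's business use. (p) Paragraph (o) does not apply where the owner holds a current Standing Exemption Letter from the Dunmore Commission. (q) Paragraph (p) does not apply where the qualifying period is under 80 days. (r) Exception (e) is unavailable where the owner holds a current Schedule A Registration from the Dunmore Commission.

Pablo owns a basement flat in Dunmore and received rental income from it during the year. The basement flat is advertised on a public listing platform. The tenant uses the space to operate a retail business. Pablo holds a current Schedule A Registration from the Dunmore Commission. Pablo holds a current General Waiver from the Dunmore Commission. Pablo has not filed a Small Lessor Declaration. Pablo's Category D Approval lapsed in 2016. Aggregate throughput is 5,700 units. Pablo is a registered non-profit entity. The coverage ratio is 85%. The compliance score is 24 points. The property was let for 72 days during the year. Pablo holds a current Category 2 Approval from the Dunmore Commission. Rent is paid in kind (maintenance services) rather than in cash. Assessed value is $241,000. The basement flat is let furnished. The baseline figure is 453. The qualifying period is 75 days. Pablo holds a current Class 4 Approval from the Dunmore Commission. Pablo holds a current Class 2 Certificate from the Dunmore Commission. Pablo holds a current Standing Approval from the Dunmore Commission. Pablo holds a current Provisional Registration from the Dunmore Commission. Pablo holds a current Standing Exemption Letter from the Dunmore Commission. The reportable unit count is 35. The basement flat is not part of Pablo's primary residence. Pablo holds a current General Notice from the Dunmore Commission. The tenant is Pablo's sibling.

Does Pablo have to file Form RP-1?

Exception (a) does not apply: aggregate throughput is 5,700 units, short of 5,760 units.
Exception (b) requires that the property is part of the owner's primary residence; but the basement flat is not part of the primary residence, so (b) is unavailable.
All of (c)'s requirements are met (the property is let furnished; a current Provisional Registration is held; the reportable unit count is 35, less than the 41 limit). As to paragraphs (j)–(q): (j) would limit (c) — a current Standing Approval is held — but (k) sets (j) aside: (k) is triggered — the property is publicly advertised. (l) would limit (k) — a current Class 2 Certificate is held — but (m) sets (l) aside: (m) is triggered — the baseline figure is 453, below the 506 limit. (n) would limit (m) — a current General Waiver is held — but (o) sets (n) aside: (o) operates against (n): the space is let for business use. (p) would limit (o) — a current Standing Exemption Letter is held — but (q) sets (p) aside: (q) operates against (p): the qualifying period is 75 days, under the 80 days limit. (c) remains available.
Exception (d) requires that the owner has a Small Lessor Declaration on file with the Dunmore Revenue Office; but no Small Lessor Declaration is on file, so (d) is unavailable.
Exception (e)'s conditions are all satisfied: the number of days the property was let is 72 days, less than the 84 days limit; rent is paid in kind; Pablo is a registered non-profit. But applying paragraph (r): (r) operates against (e): a current Schedule A Registration is held. (e) is therefore removed.

No — exception (c) applies; Pablo is not required to file Form RP-1.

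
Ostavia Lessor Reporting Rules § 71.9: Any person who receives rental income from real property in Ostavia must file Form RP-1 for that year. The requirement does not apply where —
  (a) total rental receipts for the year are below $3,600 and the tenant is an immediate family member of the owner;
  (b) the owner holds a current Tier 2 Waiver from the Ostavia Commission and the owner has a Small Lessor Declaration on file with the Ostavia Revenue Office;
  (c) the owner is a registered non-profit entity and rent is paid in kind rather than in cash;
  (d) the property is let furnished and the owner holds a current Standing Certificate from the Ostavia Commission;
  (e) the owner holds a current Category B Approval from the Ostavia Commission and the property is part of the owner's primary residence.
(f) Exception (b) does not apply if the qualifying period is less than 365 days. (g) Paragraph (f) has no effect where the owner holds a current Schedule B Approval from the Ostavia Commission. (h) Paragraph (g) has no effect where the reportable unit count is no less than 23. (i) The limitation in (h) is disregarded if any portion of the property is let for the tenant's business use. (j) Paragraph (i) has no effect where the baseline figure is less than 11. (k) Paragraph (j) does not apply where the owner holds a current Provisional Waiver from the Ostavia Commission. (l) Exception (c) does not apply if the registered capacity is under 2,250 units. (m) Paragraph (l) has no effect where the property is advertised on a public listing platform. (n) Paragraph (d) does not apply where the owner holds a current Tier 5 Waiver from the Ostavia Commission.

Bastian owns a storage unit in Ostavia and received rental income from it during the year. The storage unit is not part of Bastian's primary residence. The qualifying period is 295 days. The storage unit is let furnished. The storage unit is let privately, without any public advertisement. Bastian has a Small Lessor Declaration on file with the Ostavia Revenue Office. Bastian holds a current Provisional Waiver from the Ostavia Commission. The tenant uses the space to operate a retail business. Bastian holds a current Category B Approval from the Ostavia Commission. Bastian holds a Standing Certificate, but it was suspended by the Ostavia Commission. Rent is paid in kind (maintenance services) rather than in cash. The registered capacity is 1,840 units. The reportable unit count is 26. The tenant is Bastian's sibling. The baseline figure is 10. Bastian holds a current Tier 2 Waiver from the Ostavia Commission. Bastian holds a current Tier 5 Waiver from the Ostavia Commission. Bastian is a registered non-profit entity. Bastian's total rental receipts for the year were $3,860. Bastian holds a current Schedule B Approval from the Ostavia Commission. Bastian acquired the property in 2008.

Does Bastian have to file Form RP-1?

Exception (a) does not apply: total rental receipts for the year are $3,860, not below $3,600.
Exception (b)'s conditions are all satisfied: a current Tier 2 Waiver is held; a Small Lessor Declaration is on file. Considering the limiting provisions: (f) would limit (b) — the qualifying period is 295 days, less than the 365 days limit — but (g) sets (f) aside: (g) operates against (f): a current Schedule B Approval is held. (h) would limit (g) — the reportable unit count is 26, meeting the 23 threshold — but (i) sets (h) aside: (i) operates against (h): the space is let for business use. (j) would limit (i) — the baseline figure is 10, less than the 11 limit — but (k) sets (j) aside: (k) is engaged — a current Provisional Waiver is held. Exception (b) stands.
Exception (c): Bastian is a registered non-profit; rent is paid in kind — every condition holds. But: (l) applies — the registered capacity is 1,840 units, under the 2,250 units limit. (m), which would lift (l), is not engaged — the property is let privately without advertisement. (c) is therefore removed.
Exception (d) fails — there is no Standing Certificate in force.
Exception (e) fails — the storage unit is not part of the primary residence.

No — exception (b) applies; Bastian is not required to file Form RP-1.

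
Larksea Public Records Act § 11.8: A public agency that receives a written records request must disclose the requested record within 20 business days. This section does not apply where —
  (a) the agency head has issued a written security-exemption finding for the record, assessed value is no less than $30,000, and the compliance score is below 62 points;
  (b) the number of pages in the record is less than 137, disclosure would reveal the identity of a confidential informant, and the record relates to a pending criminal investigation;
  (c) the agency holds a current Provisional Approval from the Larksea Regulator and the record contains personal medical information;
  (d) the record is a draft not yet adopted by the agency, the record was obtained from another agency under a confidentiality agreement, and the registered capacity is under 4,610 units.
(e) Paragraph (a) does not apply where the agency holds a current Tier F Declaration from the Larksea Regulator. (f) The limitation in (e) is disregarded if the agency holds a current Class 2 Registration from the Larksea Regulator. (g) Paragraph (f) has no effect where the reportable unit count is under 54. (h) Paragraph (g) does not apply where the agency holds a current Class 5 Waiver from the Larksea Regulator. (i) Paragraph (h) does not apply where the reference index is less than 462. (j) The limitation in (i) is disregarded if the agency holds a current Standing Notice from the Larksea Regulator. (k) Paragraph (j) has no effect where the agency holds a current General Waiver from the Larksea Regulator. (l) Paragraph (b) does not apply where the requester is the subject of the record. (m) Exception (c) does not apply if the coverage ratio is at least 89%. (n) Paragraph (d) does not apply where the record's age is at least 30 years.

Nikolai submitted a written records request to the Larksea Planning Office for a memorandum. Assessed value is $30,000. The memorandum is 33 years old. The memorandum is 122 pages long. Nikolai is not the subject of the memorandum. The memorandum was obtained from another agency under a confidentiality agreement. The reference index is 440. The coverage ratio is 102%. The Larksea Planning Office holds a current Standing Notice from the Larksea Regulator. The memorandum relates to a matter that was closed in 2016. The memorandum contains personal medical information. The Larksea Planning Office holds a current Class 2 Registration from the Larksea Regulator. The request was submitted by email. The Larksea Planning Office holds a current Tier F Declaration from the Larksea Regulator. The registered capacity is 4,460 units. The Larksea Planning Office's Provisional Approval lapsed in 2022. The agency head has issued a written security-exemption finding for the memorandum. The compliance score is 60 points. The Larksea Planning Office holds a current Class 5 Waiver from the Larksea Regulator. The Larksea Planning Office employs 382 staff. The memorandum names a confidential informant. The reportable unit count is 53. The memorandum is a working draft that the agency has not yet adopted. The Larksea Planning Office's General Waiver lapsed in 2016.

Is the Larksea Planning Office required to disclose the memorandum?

No — exception (a) applies; the Larksea Planning Office is not required to disclose the memorandum.

Exception (a)'s conditions are all satisfied: a written security-exemption finding has been issued; assessed value is $30,000, meeting the $30,000 threshold; the compliance score is 60 points, below the 62 points limit. Considering the limiting provisions: (e) would limit (a) — a current Tier F Declaration is held — but (f) sets (e) aside: (f) is engaged — a current Class 2 Registration is held. (g) operates (the reportable unit count is 53, under the 54 limit), but is overridden by (h): (h) operates — a current Class 5 Waiver is held. (i) operates (the reference index is 440, less than the 462 limit), but yields to (j): (j) is triggered — a current Standing Notice is held. (k) is inapplicable (no current General Waiver is held), so (j) stands. Exception (a) stands.
Exception (b) requires that the record relates to a pending criminal investigation; but the memorandum relates to a closed matter, so (b) is unavailable.
Exception (c) requires that the agency holds a current Provisional Approval from the Larksea Regulator; but there is no Provisional Approval in force, so (c) is unavailable.
Exception (d) is satisfied on its face — the memorandum is an unadopted draft; the memorandum was obtained under a confidentiality agreement; the registered capacity is 4,460 units, under the 4,610 units limit. Turning to paragraph (n): (n) is triggered — the record's age is 33 years, meeting the 30 years threshold. So (d) is unavailable.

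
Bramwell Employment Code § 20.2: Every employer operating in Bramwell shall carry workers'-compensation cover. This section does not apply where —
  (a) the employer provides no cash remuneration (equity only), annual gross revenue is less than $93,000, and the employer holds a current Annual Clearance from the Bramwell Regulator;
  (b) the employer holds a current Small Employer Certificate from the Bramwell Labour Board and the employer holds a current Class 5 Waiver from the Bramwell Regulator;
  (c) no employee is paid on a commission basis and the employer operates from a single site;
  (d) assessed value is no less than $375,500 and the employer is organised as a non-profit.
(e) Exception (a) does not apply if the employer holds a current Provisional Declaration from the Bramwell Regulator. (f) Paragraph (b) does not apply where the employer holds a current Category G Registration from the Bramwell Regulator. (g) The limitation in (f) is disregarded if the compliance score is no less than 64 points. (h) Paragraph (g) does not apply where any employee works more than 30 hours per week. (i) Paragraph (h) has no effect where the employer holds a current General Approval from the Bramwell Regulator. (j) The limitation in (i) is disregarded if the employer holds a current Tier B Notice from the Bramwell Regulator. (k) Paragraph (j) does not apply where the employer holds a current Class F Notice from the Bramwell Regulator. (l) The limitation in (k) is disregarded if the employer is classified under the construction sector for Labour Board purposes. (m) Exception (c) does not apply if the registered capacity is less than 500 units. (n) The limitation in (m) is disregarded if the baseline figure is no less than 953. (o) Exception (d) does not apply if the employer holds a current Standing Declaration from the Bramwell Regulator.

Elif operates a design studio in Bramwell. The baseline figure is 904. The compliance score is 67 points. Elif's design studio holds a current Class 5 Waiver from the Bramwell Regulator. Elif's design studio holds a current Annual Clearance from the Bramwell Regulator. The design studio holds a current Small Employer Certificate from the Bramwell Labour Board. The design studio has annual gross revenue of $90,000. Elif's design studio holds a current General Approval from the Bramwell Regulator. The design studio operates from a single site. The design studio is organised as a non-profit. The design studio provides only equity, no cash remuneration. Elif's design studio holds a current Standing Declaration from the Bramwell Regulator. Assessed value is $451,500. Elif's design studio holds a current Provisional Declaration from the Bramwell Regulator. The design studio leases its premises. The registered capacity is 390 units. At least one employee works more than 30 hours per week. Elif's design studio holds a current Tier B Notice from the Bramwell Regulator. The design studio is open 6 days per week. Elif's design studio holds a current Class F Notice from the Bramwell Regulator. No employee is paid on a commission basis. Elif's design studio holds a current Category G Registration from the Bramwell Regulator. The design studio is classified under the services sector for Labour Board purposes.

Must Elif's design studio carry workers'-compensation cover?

No — exception (b) applies; Elif's design studio is not required to carry workers'-compensation cover.

Exception (a): remuneration is equity-only; annual gross revenue is $90,000, less than the $93,000 limit; a current Annual Clearance is held — every condition holds. But: (e) operates against (a): a current Provisional Declaration is held. So (a) is unavailable.
Exception (b)'s conditions are all satisfied: a current Small Employer Certificate is held; a current Class 5 Waiver is held. Under paragraphs (f)–(l): (f) operates (a current Category G Registration is held), but is set aside by (g): (g) is engaged — the compliance score is 67 points, meeting the 64 points threshold. (h) would limit (g) — at least one employee exceeds 30 hours/week — but (i) sets (h) aside: (i) operates — a current General Approval is held. (j) would limit (i) — a current Tier B Notice is held — but (k) sets (j) aside: (k) operates — a current Class F Notice is held. (l), which would lift (k), is not engaged — the design studio is classified under the services sector. (b) remains available.
Exception (c): no employee is paid on commission; the employer operates from a single site — every condition holds. Turning to paragraphs (m)–(n): (m) is triggered — the registered capacity is 390 units, less than the 500 units limit. (n) does not operate here (the baseline figure is 904, short of 953), so (m) stands. Exception (c) does not apply.
Exception (d) is satisfied on its face — assessed value is $451,500, meeting the $375,500 threshold; the employer is a non-profit. However, paragraph (o) must be considered: (o) applies — a current Standing Declaration is held. Exception (d) does not apply.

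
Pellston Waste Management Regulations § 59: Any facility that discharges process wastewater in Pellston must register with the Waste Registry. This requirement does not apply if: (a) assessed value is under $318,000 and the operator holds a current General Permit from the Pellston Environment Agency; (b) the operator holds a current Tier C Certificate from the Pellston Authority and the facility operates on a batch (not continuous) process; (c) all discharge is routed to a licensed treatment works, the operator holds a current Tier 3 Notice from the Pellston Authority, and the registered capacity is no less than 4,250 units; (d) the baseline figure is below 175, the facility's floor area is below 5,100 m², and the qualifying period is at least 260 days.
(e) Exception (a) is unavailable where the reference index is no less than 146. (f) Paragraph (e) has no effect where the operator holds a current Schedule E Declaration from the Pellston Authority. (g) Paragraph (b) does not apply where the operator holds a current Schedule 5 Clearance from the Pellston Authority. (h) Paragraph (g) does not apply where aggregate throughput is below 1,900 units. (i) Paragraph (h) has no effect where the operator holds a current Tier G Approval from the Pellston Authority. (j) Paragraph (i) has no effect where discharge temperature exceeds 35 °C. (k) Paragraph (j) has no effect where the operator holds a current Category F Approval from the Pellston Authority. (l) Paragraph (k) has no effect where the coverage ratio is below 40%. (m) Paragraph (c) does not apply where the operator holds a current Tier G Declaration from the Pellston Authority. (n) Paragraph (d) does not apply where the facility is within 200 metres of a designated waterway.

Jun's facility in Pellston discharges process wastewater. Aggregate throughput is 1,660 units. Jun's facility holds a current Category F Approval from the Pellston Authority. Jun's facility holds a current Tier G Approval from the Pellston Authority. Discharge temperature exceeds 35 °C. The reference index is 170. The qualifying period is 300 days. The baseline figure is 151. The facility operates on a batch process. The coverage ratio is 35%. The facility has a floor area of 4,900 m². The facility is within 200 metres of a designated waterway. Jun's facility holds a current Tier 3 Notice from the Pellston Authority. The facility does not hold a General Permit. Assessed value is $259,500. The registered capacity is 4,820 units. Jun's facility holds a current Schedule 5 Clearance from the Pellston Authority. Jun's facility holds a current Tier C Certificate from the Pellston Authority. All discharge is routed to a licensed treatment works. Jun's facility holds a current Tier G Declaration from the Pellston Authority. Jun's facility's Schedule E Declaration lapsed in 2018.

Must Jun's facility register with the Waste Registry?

Exception (a) requires that the operator holds a current General Permit from the Pellston Environment Agency; but no General Permit is held, so (a) is unavailable.
Exception (b) is satisfied on its face — a current Tier C Certificate is held; the facility operates on a batch process. Under paragraphs (g)–(l): (g) applies (a current Schedule 5 Clearance is held), but is displaced by (h): (h) is triggered — aggregate throughput is 1,660 units, below the 1,900 units limit. (i) operates (a current Tier G Approval is held), but yields to (j): (j) operates — discharge temperature exceeds 35 °C. (k) would limit (j) — a current Category F Approval is held — but (l) sets (k) aside: (l) is triggered — the coverage ratio is 35%, below the 40% limit. So (b) applies.
All of (c)'s requirements are met (discharge is routed to a licensed treatment works; a current Tier 3 Notice is held; the registered capacity is 4,820 units, meeting the 4,250 units threshold). But applying paragraph (m): (m) is triggered — a current Tier G Declaration is held. (c) is therefore removed.
Exception (d): the baseline figure is 151, below the 175 limit; the facility's floor area is 4,900 m², below the 5,100 m² limit; the qualifying period is 300 days, meeting the 260 days threshold — every condition holds. But: (n) is engaged — the facility is within 200 m of a designated waterway. So (d) is unavailable.

No — exception (b) applies; Jun's facility is not required to register with the Waste Registry.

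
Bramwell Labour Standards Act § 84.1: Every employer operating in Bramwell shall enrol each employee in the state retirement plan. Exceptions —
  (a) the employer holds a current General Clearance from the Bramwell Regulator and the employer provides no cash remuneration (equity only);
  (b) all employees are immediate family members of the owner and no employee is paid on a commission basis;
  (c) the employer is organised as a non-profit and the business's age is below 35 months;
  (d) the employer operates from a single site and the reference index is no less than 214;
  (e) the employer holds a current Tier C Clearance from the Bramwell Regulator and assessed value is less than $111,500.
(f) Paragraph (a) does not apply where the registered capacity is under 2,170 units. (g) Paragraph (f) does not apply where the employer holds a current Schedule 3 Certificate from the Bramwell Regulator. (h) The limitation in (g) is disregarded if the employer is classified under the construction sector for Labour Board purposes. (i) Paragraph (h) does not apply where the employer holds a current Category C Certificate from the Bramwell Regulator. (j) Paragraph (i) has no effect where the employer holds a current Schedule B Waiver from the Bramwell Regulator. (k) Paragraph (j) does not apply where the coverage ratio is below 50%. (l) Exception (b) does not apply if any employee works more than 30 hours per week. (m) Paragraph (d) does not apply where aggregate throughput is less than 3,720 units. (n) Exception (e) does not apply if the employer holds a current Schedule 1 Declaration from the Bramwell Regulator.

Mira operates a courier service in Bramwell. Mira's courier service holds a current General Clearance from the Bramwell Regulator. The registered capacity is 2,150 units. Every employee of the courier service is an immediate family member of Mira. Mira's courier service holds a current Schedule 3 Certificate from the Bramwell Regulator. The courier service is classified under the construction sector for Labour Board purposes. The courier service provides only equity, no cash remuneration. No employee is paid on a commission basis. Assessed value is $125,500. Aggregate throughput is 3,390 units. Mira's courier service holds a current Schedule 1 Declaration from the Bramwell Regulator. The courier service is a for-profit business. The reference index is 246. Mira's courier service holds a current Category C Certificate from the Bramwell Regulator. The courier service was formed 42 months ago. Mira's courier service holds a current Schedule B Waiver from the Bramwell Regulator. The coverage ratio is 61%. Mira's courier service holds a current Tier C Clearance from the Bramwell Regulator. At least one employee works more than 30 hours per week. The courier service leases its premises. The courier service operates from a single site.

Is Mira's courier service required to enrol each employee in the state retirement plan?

Yes — Mira's courier service must enrol each employee in the state retirement plan.

All of (a)'s requirements are met (a current General Clearance is held; remuneration is equity-only). But: (f) is triggered — the registered capacity is 2,150 units, under the 2,170 units limit. (g) operates (a current Schedule 3 Certificate is held), but yields to (h): (h) operates against (g): the courier service is classified under the construction sector. (i) is triggered (a current Category C Certificate is held), but is overridden by (j): (j) operates — a current Schedule B Waiver is held. (k) does not operate here (the coverage ratio is 61%, not below 50%), so (j) stands. (a) is therefore removed.
Exception (b): every employee is an immediate family member; no employee is paid on commission — every condition holds. Turning to paragraph (l): (l) is engaged — at least one employee exceeds 30 hours/week. So (b) is unavailable.
Exception (c) does not apply: the employer is for-profit.
Exception (d)'s conditions are all satisfied: the employer operates from a single site; the reference index is 246, meeting the 214 threshold. Turning to paragraph (m): (m) operates against (d): aggregate throughput is 3,390 units, less than the 3,720 units limit. (d) is therefore removed.
Exception (e) fails — assessed value is $125,500, not less than $111,500.
None of the exceptions is available; § 84.1 applies in full.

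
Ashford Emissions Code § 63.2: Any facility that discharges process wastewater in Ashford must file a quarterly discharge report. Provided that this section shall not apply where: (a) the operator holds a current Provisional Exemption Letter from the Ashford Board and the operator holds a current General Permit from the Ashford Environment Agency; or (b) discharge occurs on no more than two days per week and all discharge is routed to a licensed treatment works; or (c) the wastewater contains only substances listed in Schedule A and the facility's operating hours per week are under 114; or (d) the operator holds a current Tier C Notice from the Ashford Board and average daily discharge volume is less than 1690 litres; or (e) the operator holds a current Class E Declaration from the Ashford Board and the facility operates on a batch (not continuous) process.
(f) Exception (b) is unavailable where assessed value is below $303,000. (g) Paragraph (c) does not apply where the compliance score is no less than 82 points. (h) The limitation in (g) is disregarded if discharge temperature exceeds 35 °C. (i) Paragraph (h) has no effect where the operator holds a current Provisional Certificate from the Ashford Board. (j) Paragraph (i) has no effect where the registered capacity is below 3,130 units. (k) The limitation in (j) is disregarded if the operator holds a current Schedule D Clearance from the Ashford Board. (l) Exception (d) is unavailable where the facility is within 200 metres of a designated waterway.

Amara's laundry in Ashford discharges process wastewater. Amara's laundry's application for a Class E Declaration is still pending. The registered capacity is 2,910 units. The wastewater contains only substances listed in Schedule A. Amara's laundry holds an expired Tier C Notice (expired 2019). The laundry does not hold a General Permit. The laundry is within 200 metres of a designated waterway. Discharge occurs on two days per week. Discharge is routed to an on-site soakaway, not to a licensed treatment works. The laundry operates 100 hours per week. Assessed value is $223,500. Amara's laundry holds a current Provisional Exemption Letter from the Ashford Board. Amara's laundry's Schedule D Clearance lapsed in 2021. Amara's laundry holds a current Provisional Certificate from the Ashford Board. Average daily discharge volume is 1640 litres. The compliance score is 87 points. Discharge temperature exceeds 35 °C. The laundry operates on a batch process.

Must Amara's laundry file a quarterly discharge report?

Exception (a) does not apply: no General Permit is held.
Exception (b) does not apply: discharge is not routed to a licensed treatment works.
Exception (c): the wastewater is Schedule-A-only; the facility's operating hours per week are 100, under the 114 limit — every condition holds. Considering the limiting provisions: (g) would limit (c) — the compliance score is 87 points, meeting the 82 points threshold — but (h) sets (g) aside: (h) operates against (g): discharge temperature exceeds 35 °C. (i) is engaged (a current Provisional Certificate is held), but is itself disapplied by (j): (j) operates against (i): the registered capacity is 2,910 units, below the 3,130 units limit. (k), which would lift (j), is inapplicable — no current Schedule D Clearance is held. So (c) applies.
Exception (d) does not apply: no current Tier C Notice is held.
Exception (e) fails — the Class E Declaration is not current.

No — exception (c) applies; Amara's laundry is not required to file a quarterly discharge report.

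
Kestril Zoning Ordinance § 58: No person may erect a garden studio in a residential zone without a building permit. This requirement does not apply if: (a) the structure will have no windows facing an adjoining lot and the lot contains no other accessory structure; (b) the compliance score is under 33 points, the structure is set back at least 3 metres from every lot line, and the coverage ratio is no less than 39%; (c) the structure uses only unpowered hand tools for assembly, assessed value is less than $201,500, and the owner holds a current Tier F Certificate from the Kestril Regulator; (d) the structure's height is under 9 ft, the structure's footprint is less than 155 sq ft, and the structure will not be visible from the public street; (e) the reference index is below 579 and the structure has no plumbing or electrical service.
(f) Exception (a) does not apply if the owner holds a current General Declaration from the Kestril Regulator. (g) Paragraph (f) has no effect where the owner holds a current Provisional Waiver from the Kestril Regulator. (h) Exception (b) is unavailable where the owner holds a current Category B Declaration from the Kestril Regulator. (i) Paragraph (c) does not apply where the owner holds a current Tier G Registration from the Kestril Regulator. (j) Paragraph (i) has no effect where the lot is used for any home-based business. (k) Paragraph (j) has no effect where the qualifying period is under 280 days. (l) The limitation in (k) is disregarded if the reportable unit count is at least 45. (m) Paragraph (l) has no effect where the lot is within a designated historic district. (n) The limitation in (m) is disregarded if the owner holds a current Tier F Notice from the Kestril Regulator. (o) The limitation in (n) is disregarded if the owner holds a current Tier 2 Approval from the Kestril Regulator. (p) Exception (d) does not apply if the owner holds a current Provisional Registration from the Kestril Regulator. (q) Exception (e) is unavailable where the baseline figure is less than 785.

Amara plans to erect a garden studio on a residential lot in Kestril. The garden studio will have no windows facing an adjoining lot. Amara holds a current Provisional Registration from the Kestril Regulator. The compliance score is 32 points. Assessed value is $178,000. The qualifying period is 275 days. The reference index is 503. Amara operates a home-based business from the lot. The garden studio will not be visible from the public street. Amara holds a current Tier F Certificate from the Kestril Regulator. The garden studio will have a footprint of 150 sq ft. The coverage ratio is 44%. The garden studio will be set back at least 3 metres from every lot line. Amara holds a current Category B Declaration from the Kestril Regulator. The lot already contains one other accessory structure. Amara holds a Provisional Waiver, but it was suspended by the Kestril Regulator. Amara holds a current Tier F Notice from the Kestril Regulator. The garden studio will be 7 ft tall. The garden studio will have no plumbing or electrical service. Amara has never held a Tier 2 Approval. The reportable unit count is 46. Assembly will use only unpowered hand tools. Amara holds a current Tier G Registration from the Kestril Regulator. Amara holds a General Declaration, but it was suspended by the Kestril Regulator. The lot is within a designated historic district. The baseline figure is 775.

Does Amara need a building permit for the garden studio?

Exception (a) does not apply: the lot already has another accessory structure.
Exception (b): the compliance score is 32 points, under the 33 points limit; the setback is at least 3 m on every side; the coverage ratio is 44%, meeting the 39% threshold — every condition holds. However, paragraph (h) must be considered: (h) operates against (b): a current Category B Declaration is held. Exception (b) does not apply.
Exception (c)'s conditions are all satisfied: assembly uses only hand tools; assessed value is $178,000, less than the $201,500 limit; a current Tier F Certificate is held. Under paragraphs (i)–(o): (i) is engaged (a current Tier G Registration is held), but is itself disapplied by (j): (j) is triggered — a home-based business operates on the lot. (k) would limit (j) — the qualifying period is 275 days, under the 280 days limit — but (l) sets (k) aside: (l) is engaged — the reportable unit count is 46, meeting the 45 threshold. (m) operates (the lot is in a historic district), but is displaced by (n): (n) operates against (m): a current Tier F Notice is held. (o) is not engaged (there is no Tier 2 Approval in force), so (n) stands. (c) remains available.
Exception (d) is satisfied on its face — the structure's height is 7 ft, under the 9 ft limit; the structure's footprint is 150 sq ft, less than the 155 sq ft limit; the structure will not be visible from the street. But: (p) operates against (d): a current Provisional Registration is held. Exception (d) does not apply.
Exception (e)'s conditions are all satisfied: the reference index is 503, below the 579 limit; there is no plumbing or electrical service. But applying paragraph (q): (q) operates against (e): the baseline figure is 775, less than the 785 limit. (e) is therefore removed.

No — exception (c) applies; Amara does not need a building permit.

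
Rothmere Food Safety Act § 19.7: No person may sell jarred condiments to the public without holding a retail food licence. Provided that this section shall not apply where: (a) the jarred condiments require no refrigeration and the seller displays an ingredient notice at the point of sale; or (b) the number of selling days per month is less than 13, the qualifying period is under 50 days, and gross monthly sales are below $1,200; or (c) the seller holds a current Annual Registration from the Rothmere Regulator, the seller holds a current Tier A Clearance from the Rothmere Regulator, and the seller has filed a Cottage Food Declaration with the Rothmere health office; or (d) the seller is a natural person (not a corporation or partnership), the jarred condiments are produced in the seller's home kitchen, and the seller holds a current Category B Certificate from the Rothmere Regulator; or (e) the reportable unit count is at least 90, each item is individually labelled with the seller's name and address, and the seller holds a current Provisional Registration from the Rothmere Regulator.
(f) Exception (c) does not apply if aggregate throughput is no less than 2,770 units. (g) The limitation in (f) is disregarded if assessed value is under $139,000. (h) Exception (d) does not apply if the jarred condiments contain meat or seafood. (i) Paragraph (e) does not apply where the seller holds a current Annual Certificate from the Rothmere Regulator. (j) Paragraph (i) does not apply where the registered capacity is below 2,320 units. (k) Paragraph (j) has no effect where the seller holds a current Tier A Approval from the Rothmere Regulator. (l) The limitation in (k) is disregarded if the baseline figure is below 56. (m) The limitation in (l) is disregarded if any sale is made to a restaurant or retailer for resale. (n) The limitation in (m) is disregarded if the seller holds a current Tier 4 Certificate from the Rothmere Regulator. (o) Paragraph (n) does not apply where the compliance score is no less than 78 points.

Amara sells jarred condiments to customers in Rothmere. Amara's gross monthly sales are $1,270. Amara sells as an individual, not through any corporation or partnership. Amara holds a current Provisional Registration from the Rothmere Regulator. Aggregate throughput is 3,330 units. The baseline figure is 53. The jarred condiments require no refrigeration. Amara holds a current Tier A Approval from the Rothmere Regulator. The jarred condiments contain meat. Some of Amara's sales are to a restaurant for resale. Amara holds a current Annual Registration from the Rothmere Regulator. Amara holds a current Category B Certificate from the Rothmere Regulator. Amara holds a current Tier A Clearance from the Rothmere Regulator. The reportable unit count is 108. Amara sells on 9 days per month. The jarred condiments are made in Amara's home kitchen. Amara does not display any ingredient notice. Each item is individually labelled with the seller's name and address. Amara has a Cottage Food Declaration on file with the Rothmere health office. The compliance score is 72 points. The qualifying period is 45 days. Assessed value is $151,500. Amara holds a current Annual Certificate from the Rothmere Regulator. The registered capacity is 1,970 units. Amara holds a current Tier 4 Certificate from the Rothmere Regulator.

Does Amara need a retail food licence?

Exception (a) fails — no ingredient notice is displayed.
Exception (b) does not apply: gross monthly sales are $1,270, not below $1,200.
Exception (c): a current Annual Registration is held; a current Tier A Clearance is held; a Cottage Food Declaration is on file — every condition holds. However, paragraphs (f)–(g) must be considered: (f) applies — aggregate throughput is 3,330 units, meeting the 2,770 units threshold. (g), which would lift (f), is not engaged — assessed value is $151,500, not under $139,000. (c) is therefore removed.
Exception (d)'s conditions are all satisfied: the seller is a natural person; the jarred condiments are home-kitchen produced; a current Category B Certificate is held. However, paragraph (h) must be considered: (h) operates against (d): the jarred condiments contain meat. So (d) is unavailable.
All of (e)'s requirements are met (the reportable unit count is 108, meeting the 90 threshold; items are individually labelled; a current Provisional Registration is held). Applying paragraphs (i)–(o): (i) would limit (e) — a current Annual Certificate is held — but (j) sets (i) aside: (j) operates against (i): the registered capacity is 1,970 units, below the 2,320 units limit. (k) would limit (j) — a current Tier A Approval is held — but (l) sets (k) aside: (l) is engaged — the baseline figure is 53, below the 56 limit. (m) is triggered (some sales are to a restaurant for resale), but is itself disapplied by (n): (n) operates against (m): a current Tier 4 Certificate is held. (o), which would lift (n), is not triggered — the compliance score is 72 points, short of 78 points. So (e) applies.

No — exception (e) applies; Amara is not required to hold a retail food licence.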